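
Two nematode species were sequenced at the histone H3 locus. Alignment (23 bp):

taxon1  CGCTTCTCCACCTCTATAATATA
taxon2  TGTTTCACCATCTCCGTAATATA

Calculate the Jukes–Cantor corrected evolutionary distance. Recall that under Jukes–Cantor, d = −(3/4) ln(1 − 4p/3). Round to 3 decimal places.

The sequences differ at 6 of 23 sites (1, 3, 7, 11, 15, 16), so p = 6/23 ≈ 0.26087.
d = −(3/4) ln(1 − 4p/3) = −0.75 ln(1 − 0.347827) = −0.75 ln(0.652173)
  = −0.75 × (-0.427445) = 0.320584 substitutions/site.

0.321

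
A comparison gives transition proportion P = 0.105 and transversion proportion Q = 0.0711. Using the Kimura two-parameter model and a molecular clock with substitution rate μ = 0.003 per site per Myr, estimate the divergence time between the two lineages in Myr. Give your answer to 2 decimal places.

33.89

Under the Kimura two-parameter model, d = −½ ln(1 − 2P − Q) − ¼ ln(1 − 2Q).
1 − 2P − Q = 0.7189, giving −½ ln(0.7189) = 0.165017.
1 − 2Q = 0.8578, giving −¼ ln(0.8578) = 0.038346.
d = 0.165017 + 0.038346 = 0.203363.
Under a molecular clock d = 2μt, so t = d/(2μ) = 0.203363 / (2 × 0.003) = 33.89 Myr.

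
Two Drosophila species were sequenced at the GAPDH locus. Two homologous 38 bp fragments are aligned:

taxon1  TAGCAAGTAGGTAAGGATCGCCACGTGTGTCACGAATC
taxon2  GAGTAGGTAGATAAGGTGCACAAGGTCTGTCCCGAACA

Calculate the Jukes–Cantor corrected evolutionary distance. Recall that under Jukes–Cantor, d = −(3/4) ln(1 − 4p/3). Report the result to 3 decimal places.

The sequences differ at 13 of 38 sites, so p = 13/38 ≈ 0.342105.
d = −(3/4) ln(1 − 4p/3) = −0.75 ln(1 − 0.45614) = −0.75 ln(0.54386)
  = −0.75 × (-0.609063) = 0.456797 substitutions/site.

0.457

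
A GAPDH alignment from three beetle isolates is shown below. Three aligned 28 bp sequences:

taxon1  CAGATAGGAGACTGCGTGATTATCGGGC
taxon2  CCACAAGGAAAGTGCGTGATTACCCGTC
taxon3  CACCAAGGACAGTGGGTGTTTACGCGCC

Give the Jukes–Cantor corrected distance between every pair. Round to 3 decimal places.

d(taxon1,taxon2) = 0.420, d(taxon1,taxon3) = 0.556, d(taxon2,taxon3) = 0.304

taxon1–taxon2: 9/28 sites differ → p ≈ 0.321429, d = −0.75 ln(1 − 0.428572) = 0.419713 ≈ 0.420.
taxon1–taxon3: 11/28 sites differ → p ≈ 0.392857, d = −0.75 ln(1 − 0.523809) = 0.556452 ≈ 0.556.
taxon2–taxon3: 7/28 sites differ → p = 0.25, d = −0.75 ln(1 − 0.333333) = 0.304098 ≈ 0.304.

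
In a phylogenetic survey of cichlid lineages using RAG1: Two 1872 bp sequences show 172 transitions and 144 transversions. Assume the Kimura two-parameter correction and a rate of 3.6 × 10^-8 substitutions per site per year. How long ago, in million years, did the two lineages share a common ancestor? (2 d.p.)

P = 172/1872 ≈ 0.09188 and Q = 144/1872 ≈ 0.076923.
Under the Kimura two-parameter model, d = −½ ln(1 − 2P − Q) − ¼ ln(1 − 2Q).
1 − 2P − Q = 0.739317, giving −½ ln(0.739317) = 0.151014.
1 − 2Q = 0.846154, giving −¼ ln(0.846154) = 0.041763.
d = 0.151014 + 0.041763 = 0.192777.
Under a molecular clock d = 2μt, so t = d/(2μ) = 0.192777 / (2 × 3.6 × 10^-8) = 2.68 million years.

2.68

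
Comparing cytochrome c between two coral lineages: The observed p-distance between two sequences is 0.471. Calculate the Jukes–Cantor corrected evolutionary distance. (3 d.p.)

0.742

d = −(3/4) ln(1 − 4p/3) = −0.75 ln(1 − 0.628) = −0.75 ln(0.372)
  = −0.75 × (-0.988861) = 0.741646 substitutions/site.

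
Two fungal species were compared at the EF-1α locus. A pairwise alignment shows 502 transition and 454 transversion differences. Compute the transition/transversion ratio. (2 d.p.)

1.11

R = 502/454 = 1.105726… ≈ 1.11 (to 2 d.p.).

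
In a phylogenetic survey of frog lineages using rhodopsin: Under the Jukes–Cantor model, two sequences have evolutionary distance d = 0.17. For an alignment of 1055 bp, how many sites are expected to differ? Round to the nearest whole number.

Invert JC69: p = (3/4)(1 − e^(−4d/3)) = 0.75 × (1 − e^(-0.226667)) = 0.75 × (1 − 0.797186) = 0.152111.
Expected differing sites = pL ≈ 0.152111 × 1055 = 160.477105 ≈ 160.

160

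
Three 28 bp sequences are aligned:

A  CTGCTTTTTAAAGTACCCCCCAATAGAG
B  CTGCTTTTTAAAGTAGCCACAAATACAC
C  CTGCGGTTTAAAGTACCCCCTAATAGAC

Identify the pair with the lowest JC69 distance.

A and C

A–B: 5/28 differ, p = 0.179, d = 0.204.
A–C: 4/28 differ, p = 0.143, d = 0.158.
B–C: 6/28 differ, p = 0.214, d = 0.252.
The smallest distance is between A and C.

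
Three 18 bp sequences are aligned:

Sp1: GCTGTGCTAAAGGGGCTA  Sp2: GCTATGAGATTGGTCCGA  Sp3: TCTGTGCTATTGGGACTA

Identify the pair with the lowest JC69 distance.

Sp1 and Sp3

Sp1–Sp2: 8/18 differ, p = 0.444, d = 0.673.
Sp1–Sp3: 4/18 differ, p = 0.222, d = 0.264.
Sp2–Sp3: 7/18 differ, p = 0.389, d = 0.548.
The smallest distance is between Sp1 and Sp3.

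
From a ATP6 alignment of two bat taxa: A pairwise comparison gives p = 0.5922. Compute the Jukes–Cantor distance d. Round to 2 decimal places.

1.17

d = −(3/4) ln(1 − 4p/3) = −0.75 ln(1 − 0.7896) = −0.75 ln(0.2104)
  = −0.75 × (-1.558745) = 1.169059 substitutions/site.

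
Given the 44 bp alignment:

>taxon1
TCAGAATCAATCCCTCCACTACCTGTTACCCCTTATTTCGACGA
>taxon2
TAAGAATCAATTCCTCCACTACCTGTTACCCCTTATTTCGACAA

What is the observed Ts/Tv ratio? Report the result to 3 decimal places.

2.000

Transitions are A↔G and C↔T; transversions are all other mismatches.
Transitions: 2. Transversions: 1.
R = 2/1 = 2.000.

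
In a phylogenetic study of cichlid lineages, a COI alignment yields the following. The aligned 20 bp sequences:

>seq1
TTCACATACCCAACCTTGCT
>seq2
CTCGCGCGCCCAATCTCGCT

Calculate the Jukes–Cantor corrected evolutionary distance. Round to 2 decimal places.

0.47

The sequences differ at 7 of 20 sites (1, 4, 6, 7, 8, 14, 17), so p = 7/20 = 0.35.
d = −(3/4) ln(1 − 4p/3) = −0.75 ln(1 − 0.466667) = −0.75 ln(0.533333)
  = −0.75 × (-0.628609) = 0.471457 substitutions/site.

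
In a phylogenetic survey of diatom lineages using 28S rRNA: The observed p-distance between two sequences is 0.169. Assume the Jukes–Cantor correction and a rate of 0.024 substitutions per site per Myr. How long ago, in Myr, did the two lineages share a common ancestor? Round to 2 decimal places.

3.99

d = −(3/4) ln(1 − 4p/3) = −0.75 ln(1 − 0.225333) = −0.75 ln(0.774667)
  = −0.75 × (-0.255322) = 0.191492 substitutions/site.
Under a molecular clock d = 2μt, so t = d/(2μ) = 0.191492 / (2 × 0.024) = 3.99 Myr.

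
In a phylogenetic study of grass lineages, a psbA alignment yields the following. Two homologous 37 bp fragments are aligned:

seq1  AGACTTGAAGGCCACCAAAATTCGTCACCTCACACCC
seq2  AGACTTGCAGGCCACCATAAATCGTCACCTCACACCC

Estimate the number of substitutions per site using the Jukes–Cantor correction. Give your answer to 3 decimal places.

The sequences differ at 3 of 37 sites (8, 18, 21), so p = 3/37 ≈ 0.081081.
d = −(3/4) ln(1 − 4p/3) = −0.75 ln(1 − 0.108108) = −0.75 ln(0.891892)
  = −0.75 × (-0.114410) = 0.085808 substitutions/site.

0.086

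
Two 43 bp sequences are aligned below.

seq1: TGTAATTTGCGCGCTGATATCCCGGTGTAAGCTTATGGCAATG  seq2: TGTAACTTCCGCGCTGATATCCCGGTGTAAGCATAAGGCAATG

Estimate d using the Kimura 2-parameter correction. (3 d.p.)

Of 43 sites, 1 differences are transitions and 3 are transversions, so P = 1/43 ≈ 0.023256 and Q = 3/43 ≈ 0.069767.
Under the Kimura two-parameter model, d = −½ ln(1 − 2P − Q) − ¼ ln(1 − 2Q).
1 − 2P − Q = 0.883721, giving −½ ln(0.883721) = 0.061807.
1 − 2Q = 0.860466, giving −¼ ln(0.860466) = 0.037570.
d = 0.061807 + 0.037570 = 0.099377.

0.099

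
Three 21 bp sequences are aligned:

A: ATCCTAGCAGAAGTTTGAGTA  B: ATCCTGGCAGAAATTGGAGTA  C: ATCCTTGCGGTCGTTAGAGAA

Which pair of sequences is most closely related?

A–B: 3/21 differ, p = 0.143, d = 0.158.
A–C: 6/21 differ, p = 0.286, d = 0.360.
B–C: 7/21 differ, p = 0.333, d = 0.441.
The smallest distance is between A and B.

A and B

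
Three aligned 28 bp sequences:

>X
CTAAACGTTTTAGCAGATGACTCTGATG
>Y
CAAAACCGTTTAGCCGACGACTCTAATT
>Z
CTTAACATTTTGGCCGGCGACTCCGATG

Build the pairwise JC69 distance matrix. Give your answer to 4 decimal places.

d(X,Y) = 0.3041, d(X,Z) = 0.3041, d(Y,Z) = 0.4197

X–Y: 7/28 sites differ → p = 0.25, d = −0.75 ln(1 − 0.333333) = 0.304098 ≈ 0.3041.
X–Z: 7/28 sites differ → p = 0.25, d = −0.75 ln(1 − 0.333333) = 0.304098 ≈ 0.3041.
Y–Z: 9/28 sites differ → p ≈ 0.321429, d = −0.75 ln(1 − 0.428572) = 0.419713 ≈ 0.4197.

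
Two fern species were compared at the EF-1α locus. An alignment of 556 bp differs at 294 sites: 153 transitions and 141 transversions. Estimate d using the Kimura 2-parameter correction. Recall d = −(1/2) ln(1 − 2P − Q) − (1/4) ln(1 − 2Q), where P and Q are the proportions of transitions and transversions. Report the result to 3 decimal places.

0.992

P = 153/556 ≈ 0.27518 and Q = 141/556 ≈ 0.253597.
Under the Kimura two-parameter model, d = −½ ln(1 − 2P − Q) − ¼ ln(1 − 2Q).
1 − 2P − Q = 0.196043, giving −½ ln(0.196043) = 0.814711.
1 − 2Q = 0.492806, giving −¼ ln(0.492806) = 0.176910.
d = 0.814711 + 0.176910 = 0.991621.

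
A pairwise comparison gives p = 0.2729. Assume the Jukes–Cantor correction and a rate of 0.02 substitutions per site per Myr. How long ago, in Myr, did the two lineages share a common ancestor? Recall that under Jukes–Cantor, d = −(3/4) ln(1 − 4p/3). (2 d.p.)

8.48

d = −(3/4) ln(1 − 4p/3) = −0.75 ln(1 − 0.363867) = −0.75 ln(0.636133)
  = −0.75 × (-0.452348) = 0.339261 substitutions/site.
Under a molecular clock d = 2μt, so t = d/(2μ) = 0.339261 / (2 × 0.02) = 8.48 Myr.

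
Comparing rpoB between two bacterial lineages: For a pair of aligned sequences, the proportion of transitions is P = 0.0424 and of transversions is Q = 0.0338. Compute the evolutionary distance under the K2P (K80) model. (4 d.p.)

Under the Kimura two-parameter model, d = −½ ln(1 − 2P − Q) − ¼ ln(1 − 2Q).
1 − 2P − Q = 0.8814, giving −½ ln(0.8814) = 0.063122.
1 − 2Q = 0.9324, giving −¼ ln(0.9324) = 0.017498.
d = 0.063122 + 0.017498 = 0.080620.

0.0806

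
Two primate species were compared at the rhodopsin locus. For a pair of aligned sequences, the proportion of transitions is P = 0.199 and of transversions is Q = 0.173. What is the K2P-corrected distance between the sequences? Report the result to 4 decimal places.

Under the Kimura two-parameter model, d = −½ ln(1 − 2P − Q) − ¼ ln(1 − 2Q).
1 − 2P − Q = 0.429, giving −½ ln(0.429) = 0.423149.
1 − 2Q = 0.654, giving −¼ ln(0.654) = 0.106162.
d = 0.423149 + 0.106162 = 0.529311.

0.5293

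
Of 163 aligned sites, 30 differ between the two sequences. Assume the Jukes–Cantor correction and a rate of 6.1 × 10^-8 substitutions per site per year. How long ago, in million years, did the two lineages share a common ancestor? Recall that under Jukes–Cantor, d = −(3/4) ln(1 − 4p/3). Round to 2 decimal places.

1.73

p = 30/163 ≈ 0.184049.
d = −(3/4) ln(1 − 4p/3) = −0.75 ln(1 − 0.245399) = −0.75 ln(0.754601)
  = −0.75 × (-0.281566) = 0.211175 substitutions/site.
Under a molecular clock d = 2μt, so t = d/(2μ) = 0.211175 / (2 × 6.1 × 10^-8) = 1.73 million years.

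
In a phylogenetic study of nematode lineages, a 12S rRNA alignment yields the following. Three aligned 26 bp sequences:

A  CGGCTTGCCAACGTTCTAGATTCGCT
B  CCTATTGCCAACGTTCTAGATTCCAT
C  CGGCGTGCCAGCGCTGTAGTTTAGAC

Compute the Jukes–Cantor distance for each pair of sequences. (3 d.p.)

d(A,B) = 0.222, d(A,C) = 0.396, d(B,C) = 0.623

A–B: 5/26 sites differ → p ≈ 0.192308, d = −0.75 ln(1 − 0.256411) = 0.222200 ≈ 0.222.
A–C: 8/26 sites differ → p ≈ 0.307692, d = −0.75 ln(1 − 0.410256) = 0.396050 ≈ 0.396.
B–C: 11/26 sites differ → p ≈ 0.423077, d = −0.75 ln(1 − 0.564103) = 0.622762 ≈ 0.623.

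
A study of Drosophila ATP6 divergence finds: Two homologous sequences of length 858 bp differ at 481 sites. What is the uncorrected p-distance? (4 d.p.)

0.5606

p = 481/858 = 0.560606… ≈ 0.5606 (to 4 d.p.).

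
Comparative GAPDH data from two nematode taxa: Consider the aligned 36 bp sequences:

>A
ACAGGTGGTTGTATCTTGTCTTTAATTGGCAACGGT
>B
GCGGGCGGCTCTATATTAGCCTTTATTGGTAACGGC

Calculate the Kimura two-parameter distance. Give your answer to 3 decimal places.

Of 36 sites, 8 differences are transitions and 4 are transversions, so P = 8/36 ≈ 0.222222 and Q = 4/36 ≈ 0.111111.
Under the Kimura two-parameter model, d = −½ ln(1 − 2P − Q) − ¼ ln(1 − 2Q).
1 − 2P − Q = 0.444445, giving −½ ln(0.444445) = 0.405464.
1 − 2Q = 0.777778, giving −¼ ln(0.777778) = 0.062829.
d = 0.405464 + 0.062829 = 0.468293.

0.468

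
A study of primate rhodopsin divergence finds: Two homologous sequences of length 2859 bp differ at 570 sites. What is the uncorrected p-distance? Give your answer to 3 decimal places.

p = 570/2859 = 0.199370… ≈ 0.199 (to 3 d.p.).

0.199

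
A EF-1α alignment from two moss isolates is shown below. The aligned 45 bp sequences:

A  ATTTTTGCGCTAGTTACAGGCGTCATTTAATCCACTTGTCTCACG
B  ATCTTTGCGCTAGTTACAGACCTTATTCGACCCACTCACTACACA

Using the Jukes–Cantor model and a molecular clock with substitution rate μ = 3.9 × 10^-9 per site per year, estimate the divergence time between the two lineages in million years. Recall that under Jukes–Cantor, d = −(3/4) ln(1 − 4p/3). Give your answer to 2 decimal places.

The sequences differ at 13 of 45 sites, so p = 13/45 ≈ 0.288889.
d = −(3/4) ln(1 − 4p/3) = −0.75 ln(1 − 0.385185) = −0.75 ln(0.614815)
  = −0.75 × (-0.486434) = 0.364826 substitutions/site.
Under a molecular clock d = 2μt, so t = d/(2μ) = 0.364826 / (2 × 3.9 × 10^-9) = 46.77 million years.

46.77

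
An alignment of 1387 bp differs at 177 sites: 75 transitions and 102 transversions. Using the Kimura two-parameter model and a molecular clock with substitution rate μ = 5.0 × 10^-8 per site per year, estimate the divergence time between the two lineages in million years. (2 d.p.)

1.40

P = 75/1387 ≈ 0.054074 and Q = 102/1387 ≈ 0.07354.
Under the Kimura two-parameter model, d = −½ ln(1 − 2P − Q) − ¼ ln(1 − 2Q).
1 − 2P − Q = 0.818312, giving −½ ln(0.818312) = 0.100256.
1 − 2Q = 0.85292, giving −¼ ln(0.85292) = 0.039772.
d = 0.100256 + 0.039772 = 0.140028.
Under a molecular clock d = 2μt, so t = d/(2μ) = 0.140028 / (2 × 5.0 × 10^-8) = 1.40 million years.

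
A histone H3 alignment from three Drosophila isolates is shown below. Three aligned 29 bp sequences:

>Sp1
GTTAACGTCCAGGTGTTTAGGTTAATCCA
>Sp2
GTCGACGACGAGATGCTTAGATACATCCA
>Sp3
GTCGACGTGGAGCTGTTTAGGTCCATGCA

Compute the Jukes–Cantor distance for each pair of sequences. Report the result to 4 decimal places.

Sp1–Sp2: 9/29 sites differ → p ≈ 0.310345, d = −0.75 ln(1 − 0.413793) = 0.400562 ≈ 0.4006.
Sp1–Sp3: 8/29 sites differ → p ≈ 0.275862, d = −0.75 ln(1 − 0.367816) = 0.343931 ≈ 0.3439.
Sp2–Sp3: 7/29 sites differ → p ≈ 0.241379, d = −0.75 ln(1 − 0.321839) = 0.291278 ≈ 0.2913.

d(Sp1,Sp2) = 0.4006, d(Sp1,Sp3) = 0.3439, d(Sp2,Sp3) = 0.2913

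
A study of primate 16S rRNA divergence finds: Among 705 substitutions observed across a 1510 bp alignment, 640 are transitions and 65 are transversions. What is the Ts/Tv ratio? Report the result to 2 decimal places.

9.85

R = 640/65 = 9.846153… ≈ 9.85 (to 2 d.p.).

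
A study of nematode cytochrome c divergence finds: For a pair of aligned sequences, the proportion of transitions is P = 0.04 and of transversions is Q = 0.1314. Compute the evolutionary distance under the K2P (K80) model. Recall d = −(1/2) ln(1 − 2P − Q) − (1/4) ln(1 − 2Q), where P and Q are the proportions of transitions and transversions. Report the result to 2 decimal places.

Under the Kimura two-parameter model, d = −½ ln(1 − 2P − Q) − ¼ ln(1 − 2Q).
1 − 2P − Q = 0.7886, giving −½ ln(0.7886) = 0.118748.
1 − 2Q = 0.7372, giving −¼ ln(0.7372) = 0.076224.
d = 0.118748 + 0.076224 = 0.194972.

0.19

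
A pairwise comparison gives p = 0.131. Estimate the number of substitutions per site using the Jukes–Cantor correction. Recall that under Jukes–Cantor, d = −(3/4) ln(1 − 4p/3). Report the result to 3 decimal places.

0.144

d = −(3/4) ln(1 − 4p/3) = −0.75 ln(1 − 0.174667) = −0.75 ln(0.825333)
  = −0.75 × (-0.191968) = 0.143976 substitutions/site.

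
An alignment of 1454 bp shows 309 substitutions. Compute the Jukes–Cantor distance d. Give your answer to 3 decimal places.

p = 309/1454 ≈ 0.212517.
d = −(3/4) ln(1 − 4p/3) = −0.75 ln(1 − 0.283356) = −0.75 ln(0.716644)
  = −0.75 × (-0.333176) = 0.249882 substitutions/site.

0.250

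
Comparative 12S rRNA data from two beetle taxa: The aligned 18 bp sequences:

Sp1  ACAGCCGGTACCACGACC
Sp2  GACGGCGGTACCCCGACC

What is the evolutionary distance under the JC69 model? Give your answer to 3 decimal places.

0.347

The sequences differ at 5 of 18 sites (1, 2, 3, 5, 13), so p = 5/18 ≈ 0.277778.
d = −(3/4) ln(1 − 4p/3) = −0.75 ln(1 − 0.370371) = −0.75 ln(0.629629)
  = −0.75 × (-0.462625) = 0.346969 substitutions/site.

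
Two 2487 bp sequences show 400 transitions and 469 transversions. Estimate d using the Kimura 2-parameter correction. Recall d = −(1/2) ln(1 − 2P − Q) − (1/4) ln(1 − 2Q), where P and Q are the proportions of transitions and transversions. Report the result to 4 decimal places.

P = 400/2487 ≈ 0.160836 and Q = 469/2487 ≈ 0.188581.
Under the Kimura two-parameter model, d = −½ ln(1 − 2P − Q) − ¼ ln(1 − 2Q).
1 − 2P − Q = 0.489747, giving −½ ln(0.489747) = 0.356933.
1 − 2Q = 0.622838, giving −¼ ln(0.622838) = 0.118367.
d = 0.356933 + 0.118367 = 0.475300.

0.4753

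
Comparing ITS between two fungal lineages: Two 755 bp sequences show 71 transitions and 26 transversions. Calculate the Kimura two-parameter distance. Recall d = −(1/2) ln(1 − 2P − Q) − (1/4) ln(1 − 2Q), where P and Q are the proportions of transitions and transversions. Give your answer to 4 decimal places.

P = 71/755 ≈ 0.09404 and Q = 26/755 ≈ 0.034437.
Under the Kimura two-parameter model, d = −½ ln(1 − 2P − Q) − ¼ ln(1 − 2Q).
1 − 2P − Q = 0.777483, giving −½ ln(0.777483) = 0.125847.
1 − 2Q = 0.931126, giving −¼ ln(0.931126) = 0.017840.
d = 0.125847 + 0.017840 = 0.143687.

0.1437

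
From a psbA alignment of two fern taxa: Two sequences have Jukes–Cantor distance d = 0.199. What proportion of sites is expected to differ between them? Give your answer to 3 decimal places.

0.175

p = (3/4)(1 − e^(−4d/3)) = 0.75 × (1 − e^(-0.265333)) = 0.75 × (1 − 0.766951) = 0.174787.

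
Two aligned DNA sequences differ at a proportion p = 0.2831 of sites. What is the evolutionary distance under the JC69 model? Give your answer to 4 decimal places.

0.3555

d = −(3/4) ln(1 − 4p/3) = −0.75 ln(1 − 0.377467) = −0.75 ln(0.622533)
  = −0.75 × (-0.473959) = 0.355469 substitutions/site.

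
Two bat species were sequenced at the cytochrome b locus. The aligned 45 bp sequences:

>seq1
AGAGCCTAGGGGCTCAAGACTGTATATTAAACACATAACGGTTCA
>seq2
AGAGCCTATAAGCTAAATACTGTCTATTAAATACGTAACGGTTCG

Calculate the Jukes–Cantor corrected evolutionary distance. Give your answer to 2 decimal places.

The sequences differ at 9 of 45 sites (9, 10, 11, 15, 18, 24, 32, 35, 45), so p = 9/45 = 0.2.
d = −(3/4) ln(1 − 4p/3) = −0.75 ln(1 − 0.266667) = −0.75 ln(0.733333)
  = −0.75 × (-0.310155) = 0.232616 substitutions/site.

0.23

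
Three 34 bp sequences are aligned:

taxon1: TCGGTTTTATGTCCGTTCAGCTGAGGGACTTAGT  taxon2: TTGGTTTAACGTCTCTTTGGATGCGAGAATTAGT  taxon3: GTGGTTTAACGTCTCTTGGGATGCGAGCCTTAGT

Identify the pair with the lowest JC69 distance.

taxon2 and taxon3

taxon1–taxon2: 11/34 differ, p = 0.324, d = 0.423.
taxon1–taxon3: 12/34 differ, p = 0.353, d = 0.477.
taxon2–taxon3: 4/34 differ, p = 0.118, d = 0.128.
The smallest distance is between taxon2 and taxon3.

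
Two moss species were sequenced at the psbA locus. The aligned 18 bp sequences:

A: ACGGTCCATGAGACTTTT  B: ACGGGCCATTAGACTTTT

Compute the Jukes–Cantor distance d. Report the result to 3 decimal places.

The sequences differ at 2 of 18 sites (5, 10), so p = 2/18 ≈ 0.111111.
d = −(3/4) ln(1 − 4p/3) = −0.75 ln(1 − 0.148148) = −0.75 ln(0.851852)
  = −0.75 × (-0.160342) = 0.120257 substitutions/site.

0.120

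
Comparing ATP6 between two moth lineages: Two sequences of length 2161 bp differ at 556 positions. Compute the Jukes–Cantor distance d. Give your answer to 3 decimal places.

p = 556/2161 ≈ 0.257288.
d = −(3/4) ln(1 − 4p/3) = −0.75 ln(1 − 0.343051) = −0.75 ln(0.656949)
  = −0.75 × (-0.420149) = 0.315112 substitutions/site.

0.315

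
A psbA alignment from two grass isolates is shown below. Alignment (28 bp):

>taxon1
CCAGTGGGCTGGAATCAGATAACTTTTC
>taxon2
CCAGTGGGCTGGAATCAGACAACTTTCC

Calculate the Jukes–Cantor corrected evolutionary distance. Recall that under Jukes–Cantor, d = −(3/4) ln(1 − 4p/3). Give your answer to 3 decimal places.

0.075

The sequences differ at 2 of 28 sites (20, 27), so p = 2/28 ≈ 0.071429.
d = −(3/4) ln(1 − 4p/3) = −0.75 ln(1 − 0.095239) = −0.75 ln(0.904761)
  = −0.75 × (-0.100084) = 0.075063 substitutions/site.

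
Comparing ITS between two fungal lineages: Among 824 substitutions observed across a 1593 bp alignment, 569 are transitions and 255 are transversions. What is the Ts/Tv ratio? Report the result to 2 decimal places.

2.23

R = 569/255 = 2.231372… ≈ 2.23 (to 2 d.p.).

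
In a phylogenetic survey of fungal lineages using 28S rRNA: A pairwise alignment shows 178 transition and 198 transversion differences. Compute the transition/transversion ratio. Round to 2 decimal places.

R = 178/198 = 0.898989… ≈ 0.90 (to 2 d.p.).

0.90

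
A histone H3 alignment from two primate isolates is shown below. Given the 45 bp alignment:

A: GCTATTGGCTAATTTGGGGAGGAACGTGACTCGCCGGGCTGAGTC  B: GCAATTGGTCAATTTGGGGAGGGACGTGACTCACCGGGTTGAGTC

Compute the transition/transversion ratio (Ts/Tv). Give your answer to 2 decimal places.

Transitions are A↔G and C↔T; transversions are all other mismatches.
Transitions: 5. Transversions: 1.
R = 5/1 = 5.00.

5.00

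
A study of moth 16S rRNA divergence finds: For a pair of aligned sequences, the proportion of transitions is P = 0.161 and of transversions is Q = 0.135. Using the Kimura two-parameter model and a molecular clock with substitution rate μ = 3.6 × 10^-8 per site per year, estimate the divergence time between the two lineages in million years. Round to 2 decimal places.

Under the Kimura two-parameter model, d = −½ ln(1 − 2P − Q) − ¼ ln(1 − 2Q).
1 − 2P − Q = 0.543, giving −½ ln(0.543) = 0.305323.
1 − 2Q = 0.73, giving −¼ ln(0.73) = 0.078678.
d = 0.305323 + 0.078678 = 0.384001.
Under a molecular clock d = 2μt, so t = d/(2μ) = 0.384001 / (2 × 3.6 × 10^-8) = 5.33 million years.

5.33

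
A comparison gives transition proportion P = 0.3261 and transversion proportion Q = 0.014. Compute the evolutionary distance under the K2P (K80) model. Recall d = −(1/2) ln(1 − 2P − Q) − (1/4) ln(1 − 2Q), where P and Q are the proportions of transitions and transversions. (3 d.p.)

0.556

Under the Kimura two-parameter model, d = −½ ln(1 − 2P − Q) − ¼ ln(1 − 2Q).
1 − 2P − Q = 0.3338, giving −½ ln(0.3338) = 0.548607.
1 − 2Q = 0.972, giving −¼ ln(0.972) = 0.007100.
d = 0.548607 + 0.007100 = 0.555707.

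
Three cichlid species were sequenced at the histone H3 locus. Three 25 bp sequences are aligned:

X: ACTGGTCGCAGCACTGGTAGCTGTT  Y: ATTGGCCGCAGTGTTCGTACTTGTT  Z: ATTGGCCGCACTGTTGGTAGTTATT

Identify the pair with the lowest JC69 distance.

Y and Z

X–Y: 8/25 differ, p = 0.320, d = 0.417.
X–Z: 8/25 differ, p = 0.320, d = 0.417.
Y–Z: 4/25 differ, p = 0.160, d = 0.180.
The smallest distance is between Y and Z.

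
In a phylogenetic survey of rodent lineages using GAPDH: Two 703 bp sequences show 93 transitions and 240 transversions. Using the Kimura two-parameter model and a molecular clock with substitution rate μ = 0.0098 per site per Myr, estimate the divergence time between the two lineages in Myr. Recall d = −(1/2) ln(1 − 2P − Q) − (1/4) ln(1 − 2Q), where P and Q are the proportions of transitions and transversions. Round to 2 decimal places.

38.40

P = 93/703 ≈ 0.13229 and Q = 240/703 ≈ 0.341394.
Under the Kimura two-parameter model, d = −½ ln(1 − 2P − Q) − ¼ ln(1 − 2Q).
1 − 2P − Q = 0.394026, giving −½ ln(0.394026) = 0.465669.
1 − 2Q = 0.317212, giving −¼ ln(0.317212) = 0.287046.
d = 0.465669 + 0.287046 = 0.752715.
Under a molecular clock d = 2μt, so t = d/(2μ) = 0.752715 / (2 × 0.0098) = 38.40 Myr.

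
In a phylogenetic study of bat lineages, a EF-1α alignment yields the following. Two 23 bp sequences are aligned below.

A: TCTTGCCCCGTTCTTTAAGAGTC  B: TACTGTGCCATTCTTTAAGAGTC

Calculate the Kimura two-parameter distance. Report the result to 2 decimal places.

Of 23 sites, 3 differences are transitions and 2 are transversions, so P = 3/23 ≈ 0.130435 and Q = 2/23 ≈ 0.086957.
Under the Kimura two-parameter model, d = −½ ln(1 − 2P − Q) − ¼ ln(1 − 2Q).
1 − 2P − Q = 0.652173, giving −½ ln(0.652173) = 0.213723.
1 − 2Q = 0.826086, giving −¼ ln(0.826086) = 0.047764.
d = 0.213723 + 0.047764 = 0.261487.

0.26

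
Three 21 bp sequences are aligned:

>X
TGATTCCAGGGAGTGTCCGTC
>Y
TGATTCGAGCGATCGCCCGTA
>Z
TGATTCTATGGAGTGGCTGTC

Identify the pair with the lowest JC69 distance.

X and Z

X–Y: 6/21 differ, p = 0.286, d = 0.360.
X–Z: 4/21 differ, p = 0.190, d = 0.220.
Y–Z: 8/21 differ, p = 0.381, d = 0.532.
The smallest distance is between X and Z.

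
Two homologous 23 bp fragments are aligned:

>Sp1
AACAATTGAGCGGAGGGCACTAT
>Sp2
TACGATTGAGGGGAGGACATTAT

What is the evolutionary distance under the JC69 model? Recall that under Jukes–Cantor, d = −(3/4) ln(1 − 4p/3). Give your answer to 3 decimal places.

0.257

The sequences differ at 5 of 23 sites (1, 4, 11, 17, 20), so p = 5/23 ≈ 0.217391.
d = −(3/4) ln(1 − 4p/3) = −0.75 ln(1 − 0.289855) = −0.75 ln(0.710145)
  = −0.75 × (-0.342286) = 0.256715 substitutions/site.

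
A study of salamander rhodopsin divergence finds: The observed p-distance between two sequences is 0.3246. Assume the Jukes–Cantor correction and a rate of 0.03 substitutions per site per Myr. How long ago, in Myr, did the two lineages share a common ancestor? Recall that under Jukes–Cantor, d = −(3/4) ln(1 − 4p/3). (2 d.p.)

d = −(3/4) ln(1 − 4p/3) = −0.75 ln(1 − 0.4328) = −0.75 ln(0.5672)
  = −0.75 × (-0.567043) = 0.425282 substitutions/site.
Under a molecular clock d = 2μt, so t = d/(2μ) = 0.425282 / (2 × 0.03) = 7.09 Myr.

7.09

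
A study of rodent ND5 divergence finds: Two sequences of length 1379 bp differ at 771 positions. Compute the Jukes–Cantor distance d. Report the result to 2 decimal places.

p = 771/1379 ≈ 0.559101.
d = −(3/4) ln(1 − 4p/3) = −0.75 ln(1 − 0.745468) = −0.75 ln(0.254532)
  = −0.75 × (-1.368329) = 1.026247 substitutions/site.

1.03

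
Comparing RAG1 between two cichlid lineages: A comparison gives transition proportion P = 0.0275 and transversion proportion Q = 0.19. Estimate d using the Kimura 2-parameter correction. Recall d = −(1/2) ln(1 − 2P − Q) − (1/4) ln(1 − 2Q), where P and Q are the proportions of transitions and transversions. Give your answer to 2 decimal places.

Under the Kimura two-parameter model, d = −½ ln(1 − 2P − Q) − ¼ ln(1 − 2Q).
1 − 2P − Q = 0.755, giving −½ ln(0.755) = 0.140519.
1 − 2Q = 0.62, giving −¼ ln(0.62) = 0.119509.
d = 0.140519 + 0.119509 = 0.260028.

0.26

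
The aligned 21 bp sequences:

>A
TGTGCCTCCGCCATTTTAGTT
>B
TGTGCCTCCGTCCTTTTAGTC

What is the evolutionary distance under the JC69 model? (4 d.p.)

The sequences differ at 3 of 21 sites (11, 13, 21), so p = 3/21 ≈ 0.142857.
d = −(3/4) ln(1 − 4p/3) = −0.75 ln(1 − 0.190476) = −0.75 ln(0.809524)
  = −0.75 × (-0.211309) = 0.158482 substitutions/site.

0.1585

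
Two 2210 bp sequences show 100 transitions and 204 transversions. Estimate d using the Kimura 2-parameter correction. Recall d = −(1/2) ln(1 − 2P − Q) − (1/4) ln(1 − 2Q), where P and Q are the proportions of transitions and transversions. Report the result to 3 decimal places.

P = 100/2210 ≈ 0.045249 and Q = 204/2210 ≈ 0.092308.
Under the Kimura two-parameter model, d = −½ ln(1 − 2P − Q) − ¼ ln(1 − 2Q).
1 − 2P − Q = 0.817194, giving −½ ln(0.817194) = 0.100939.
1 − 2Q = 0.815384, giving −¼ ln(0.815384) = 0.051024.
d = 0.100939 + 0.051024 = 0.151963.

0.152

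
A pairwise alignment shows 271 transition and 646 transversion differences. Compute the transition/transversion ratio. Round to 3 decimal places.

0.420

R = 271/646 = 0.419504… ≈ 0.420 (to 3 d.p.).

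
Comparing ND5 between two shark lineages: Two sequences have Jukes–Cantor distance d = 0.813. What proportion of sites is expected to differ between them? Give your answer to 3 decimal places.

0.496

p = (3/4)(1 − e^(−4d/3)) = 0.75 × (1 − e^(-1.084)) = 0.75 × (1 − 0.338240) = 0.496320.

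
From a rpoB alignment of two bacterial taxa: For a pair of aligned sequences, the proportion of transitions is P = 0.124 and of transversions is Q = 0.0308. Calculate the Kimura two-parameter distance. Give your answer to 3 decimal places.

Under the Kimura two-parameter model, d = −½ ln(1 − 2P − Q) − ¼ ln(1 − 2Q).
1 − 2P − Q = 0.7212, giving −½ ln(0.7212) = 0.163419.
1 − 2Q = 0.9384, giving −¼ ln(0.9384) = 0.015895.
d = 0.163419 + 0.015895 = 0.179314.

0.179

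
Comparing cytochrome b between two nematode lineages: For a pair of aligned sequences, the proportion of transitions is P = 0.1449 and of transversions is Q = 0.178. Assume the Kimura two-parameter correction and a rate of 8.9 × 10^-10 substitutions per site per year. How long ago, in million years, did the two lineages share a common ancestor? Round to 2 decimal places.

Under the Kimura two-parameter model, d = −½ ln(1 − 2P − Q) − ¼ ln(1 − 2Q).
1 − 2P − Q = 0.5322, giving −½ ln(0.5322) = 0.315368.
1 − 2Q = 0.644, giving −¼ ln(0.644) = 0.110014.
d = 0.315368 + 0.110014 = 0.425382.
Under a molecular clock d = 2μt, so t = d/(2μ) = 0.425382 / (2 × 8.9 × 10^-10) = 238.98 million years.

238.98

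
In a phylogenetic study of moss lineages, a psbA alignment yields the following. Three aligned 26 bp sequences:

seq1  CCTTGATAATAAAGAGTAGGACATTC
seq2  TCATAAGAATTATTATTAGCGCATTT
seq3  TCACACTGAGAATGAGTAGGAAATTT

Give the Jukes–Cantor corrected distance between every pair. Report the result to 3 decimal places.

d(seq1,seq2) = 0.623, d(seq1,seq3) = 0.539, d(seq2,seq3) = 0.623

seq1–seq2: 11/26 sites differ → p ≈ 0.423077, d = −0.75 ln(1 − 0.564103) = 0.622762 ≈ 0.623.
seq1–seq3: 10/26 sites differ → p ≈ 0.384615, d = −0.75 ln(1 − 0.51282) = 0.539341 ≈ 0.539.
seq2–seq3: 11/26 sites differ → p ≈ 0.423077, d = −0.75 ln(1 − 0.564103) = 0.622762 ≈ 0.623.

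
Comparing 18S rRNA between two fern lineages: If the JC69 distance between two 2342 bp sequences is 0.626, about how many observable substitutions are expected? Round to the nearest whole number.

994

Invert JC69: p = (3/4)(1 − e^(−4d/3)) = 0.75 × (1 − e^(-0.834667)) = 0.75 × (1 − 0.434019) = 0.424486.
Expected differing sites = pL ≈ 0.424486 × 2342 = 994.146212 ≈ 994.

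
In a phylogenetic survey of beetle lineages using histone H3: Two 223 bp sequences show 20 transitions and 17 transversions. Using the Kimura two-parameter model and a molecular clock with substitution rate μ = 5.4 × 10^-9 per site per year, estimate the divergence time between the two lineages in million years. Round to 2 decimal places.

17.50

P = 20/223 ≈ 0.089686 and Q = 17/223 ≈ 0.076233.
Under the Kimura two-parameter model, d = −½ ln(1 − 2P − Q) − ¼ ln(1 − 2Q).
1 − 2P − Q = 0.744395, giving −½ ln(0.744395) = 0.147592.
1 − 2Q = 0.847534, giving −¼ ln(0.847534) = 0.041356.
d = 0.147592 + 0.041356 = 0.188948.
Under a molecular clock d = 2μt, so t = d/(2μ) = 0.188948 / (2 × 5.4 × 10^-9) = 17.50 million years.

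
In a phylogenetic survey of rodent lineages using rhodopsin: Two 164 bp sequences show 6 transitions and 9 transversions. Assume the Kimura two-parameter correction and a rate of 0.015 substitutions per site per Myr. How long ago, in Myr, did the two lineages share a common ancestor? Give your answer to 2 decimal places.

P = 6/164 ≈ 0.036585 and Q = 9/164 ≈ 0.054878.
Under the Kimura two-parameter model, d = −½ ln(1 − 2P − Q) − ¼ ln(1 − 2Q).
1 − 2P − Q = 0.871952, giving −½ ln(0.871952) = 0.068510.
1 − 2Q = 0.890244, giving −¼ ln(0.890244) = 0.029065.
d = 0.068510 + 0.029065 = 0.097575.
Under a molecular clock d = 2μt, so t = d/(2μ) = 0.097575 / (2 × 0.015) = 3.25 Myr.

3.25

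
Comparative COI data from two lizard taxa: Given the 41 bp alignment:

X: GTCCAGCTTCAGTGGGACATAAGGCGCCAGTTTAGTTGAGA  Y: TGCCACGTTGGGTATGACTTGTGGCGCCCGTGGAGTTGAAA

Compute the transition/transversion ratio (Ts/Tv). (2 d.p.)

Transitions are A↔G and C↔T; transversions are all other mismatches.
Transitions: 4. Transversions: 11.
R = 4/11 = 0.363636… ≈ 0.36 (to 2 d.p.).

0.36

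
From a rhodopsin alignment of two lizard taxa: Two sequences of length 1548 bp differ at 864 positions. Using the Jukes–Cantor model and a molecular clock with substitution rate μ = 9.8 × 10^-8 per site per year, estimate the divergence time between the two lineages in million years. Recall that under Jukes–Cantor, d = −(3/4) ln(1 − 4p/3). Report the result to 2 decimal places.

p = 864/1548 ≈ 0.55814.
d = −(3/4) ln(1 − 4p/3) = −0.75 ln(1 − 0.744187) = −0.75 ln(0.255813)
  = −0.75 × (-1.363309) = 1.022482 substitutions/site.
Under a molecular clock d = 2μt, so t = d/(2μ) = 1.022482 / (2 × 9.8 × 10^-8) = 5.22 million years.

5.22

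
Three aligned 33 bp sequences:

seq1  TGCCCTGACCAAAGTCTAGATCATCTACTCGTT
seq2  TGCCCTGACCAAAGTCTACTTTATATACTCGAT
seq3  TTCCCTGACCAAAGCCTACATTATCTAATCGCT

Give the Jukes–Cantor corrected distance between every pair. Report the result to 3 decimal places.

d(seq1,seq2) = 0.169, d(seq1,seq3) = 0.208, d(seq2,seq3) = 0.208

seq1–seq2: 5/33 sites differ → p ≈ 0.151515, d = −0.75 ln(1 − 0.20202) = 0.169254 ≈ 0.169.
seq1–seq3: 6/33 sites differ → p ≈ 0.181818, d = −0.75 ln(1 − 0.242424) = 0.208224 ≈ 0.208.
seq2–seq3: 6/33 sites differ → p ≈ 0.181818, d = −0.75 ln(1 − 0.242424) = 0.208224 ≈ 0.208.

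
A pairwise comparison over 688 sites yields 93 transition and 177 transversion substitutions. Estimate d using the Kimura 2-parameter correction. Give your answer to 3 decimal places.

0.556

P = 93/688 ≈ 0.135174 and Q = 177/688 ≈ 0.257267.
Under the Kimura two-parameter model, d = −½ ln(1 − 2P − Q) − ¼ ln(1 − 2Q).
1 − 2P − Q = 0.472385, giving −½ ln(0.472385) = 0.374980.
1 − 2Q = 0.485466, giving −¼ ln(0.485466) = 0.180662.
d = 0.374980 + 0.180662 = 0.555642.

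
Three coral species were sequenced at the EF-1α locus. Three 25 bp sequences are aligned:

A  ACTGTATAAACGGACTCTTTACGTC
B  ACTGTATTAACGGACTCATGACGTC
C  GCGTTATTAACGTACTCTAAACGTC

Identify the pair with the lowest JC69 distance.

A–B: 3/25 differ, p = 0.120, d = 0.131.
A–C: 7/25 differ, p = 0.280, d = 0.351.
B–C: 7/25 differ, p = 0.280, d = 0.351.
The smallest distance is between A and B.

A and B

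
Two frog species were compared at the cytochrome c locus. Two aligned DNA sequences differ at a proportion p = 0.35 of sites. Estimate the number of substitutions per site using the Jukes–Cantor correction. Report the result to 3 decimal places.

d = −(3/4) ln(1 − 4p/3) = −0.75 ln(1 − 0.466667) = −0.75 ln(0.533333)
  = −0.75 × (-0.628609) = 0.471457 substitutions/site.

0.471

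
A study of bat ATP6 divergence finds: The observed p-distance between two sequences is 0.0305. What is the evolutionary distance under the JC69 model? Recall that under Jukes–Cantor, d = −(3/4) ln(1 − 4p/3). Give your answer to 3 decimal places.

d = −(3/4) ln(1 − 4p/3) = −0.75 ln(1 − 0.040667) = −0.75 ln(0.959333)
  = −0.75 × (-0.041517) = 0.031138 substitutions/site.

0.031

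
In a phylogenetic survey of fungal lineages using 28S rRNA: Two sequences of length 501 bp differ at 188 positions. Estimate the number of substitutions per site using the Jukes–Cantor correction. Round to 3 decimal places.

0.520

p = 188/501 ≈ 0.37525.
d = −(3/4) ln(1 − 4p/3) = −0.75 ln(1 − 0.500333) = −0.75 ln(0.499667)
  = −0.75 × (-0.693813) = 0.520360 substitutions/site.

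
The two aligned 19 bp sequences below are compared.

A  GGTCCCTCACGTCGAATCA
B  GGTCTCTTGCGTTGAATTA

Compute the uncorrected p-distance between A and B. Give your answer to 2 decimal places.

The sequences differ at 5 of 19 positions (sites 5, 8, 9, 13, 18).
p = 5/19 = 0.263157… ≈ 0.26 (to 2 d.p.).

0.26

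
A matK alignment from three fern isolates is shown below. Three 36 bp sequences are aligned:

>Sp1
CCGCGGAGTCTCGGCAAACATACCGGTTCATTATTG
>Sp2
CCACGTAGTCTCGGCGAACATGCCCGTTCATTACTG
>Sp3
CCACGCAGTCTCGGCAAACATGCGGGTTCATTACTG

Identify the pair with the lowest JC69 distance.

Sp1–Sp2: 6/36 differ, p = 0.167, d = 0.188.
Sp1–Sp3: 5/36 differ, p = 0.139, d = 0.154.
Sp2–Sp3: 4/36 differ, p = 0.111, d = 0.120.
The smallest distance is between Sp2 and Sp3.

Sp2 and Sp3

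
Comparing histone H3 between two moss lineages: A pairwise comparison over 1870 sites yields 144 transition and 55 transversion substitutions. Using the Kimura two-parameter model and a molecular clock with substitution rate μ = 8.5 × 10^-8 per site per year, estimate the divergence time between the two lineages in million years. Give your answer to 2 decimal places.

0.69

P = 144/1870 ≈ 0.077005 and Q = 55/1870 ≈ 0.029412.
Under the Kimura two-parameter model, d = −½ ln(1 − 2P − Q) − ¼ ln(1 − 2Q).
1 − 2P − Q = 0.816578, giving −½ ln(0.816578) = 0.101316.
1 − 2Q = 0.941176, giving −¼ ln(0.941176) = 0.015156.
d = 0.101316 + 0.015156 = 0.116472.
Under a molecular clock d = 2μt, so t = d/(2μ) = 0.116472 / (2 × 8.5 × 10^-8) = 0.69 million years.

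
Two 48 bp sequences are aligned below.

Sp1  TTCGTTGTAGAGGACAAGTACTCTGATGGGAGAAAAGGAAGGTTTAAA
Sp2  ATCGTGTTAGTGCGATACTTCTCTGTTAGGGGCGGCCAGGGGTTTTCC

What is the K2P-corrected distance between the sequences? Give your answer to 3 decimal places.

0.824

Of 48 sites, 8 differences are transitions and 16 are transversions, so P = 8/48 ≈ 0.166667 and Q = 16/48 ≈ 0.333333.
Under the Kimura two-parameter model, d = −½ ln(1 − 2P − Q) − ¼ ln(1 − 2Q).
1 − 2P − Q = 0.333333, giving −½ ln(0.333333) = 0.549307.
1 − 2Q = 0.333334, giving −¼ ln(0.333334) = 0.274653.
d = 0.549307 + 0.274653 = 0.823960.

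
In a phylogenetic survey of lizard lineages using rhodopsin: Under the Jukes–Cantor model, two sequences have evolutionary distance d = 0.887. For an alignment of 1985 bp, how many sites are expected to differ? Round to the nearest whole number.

1033

Invert JC69: p = (3/4)(1 − e^(−4d/3)) = 0.75 × (1 − e^(-1.182667)) = 0.75 × (1 − 0.306460) = 0.520155.
Expected differing sites = pL ≈ 0.520155 × 1985 = 1032.507675 ≈ 1033.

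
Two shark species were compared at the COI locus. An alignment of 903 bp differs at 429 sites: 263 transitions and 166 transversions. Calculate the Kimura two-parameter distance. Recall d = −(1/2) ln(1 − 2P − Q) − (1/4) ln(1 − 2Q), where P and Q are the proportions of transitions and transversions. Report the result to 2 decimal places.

0.84

P = 263/903 ≈ 0.291251 and Q = 166/903 ≈ 0.183832.
Under the Kimura two-parameter model, d = −½ ln(1 − 2P − Q) − ¼ ln(1 − 2Q).
1 − 2P − Q = 0.233666, giving −½ ln(0.233666) = 0.726931.
1 − 2Q = 0.632336, giving −¼ ln(0.632336) = 0.114584.
d = 0.726931 + 0.114584 = 0.841515.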